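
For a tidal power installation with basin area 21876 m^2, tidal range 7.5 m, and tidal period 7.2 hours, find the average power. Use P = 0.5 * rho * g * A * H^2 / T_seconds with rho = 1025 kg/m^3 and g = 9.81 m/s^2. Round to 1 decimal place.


Convert period to seconds: T = 7.2 * 3600 = 25920.0 s
H^2 = 7.5^2 = 56.25
P = 0.5 * rho * g * A * H^2 / T
P = 0.5 * 1025 * 9.81 * 21876 * 56.25 / 25920.0
P = 238681.3 W

238681.3


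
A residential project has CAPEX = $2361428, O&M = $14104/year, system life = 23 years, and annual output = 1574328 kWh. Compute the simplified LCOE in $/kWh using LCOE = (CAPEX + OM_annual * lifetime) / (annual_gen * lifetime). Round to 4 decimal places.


Total cost = CAPEX + OM * lifetime = 2361428 + 14104 * 23 = 2361428 + 324392 = 2685820
Total generation = annual * lifetime = 1574328 * 23 = 36209544 kWh
LCOE = 2685820 / 36209544
LCOE = 0.0742 $/kWh

0.0742


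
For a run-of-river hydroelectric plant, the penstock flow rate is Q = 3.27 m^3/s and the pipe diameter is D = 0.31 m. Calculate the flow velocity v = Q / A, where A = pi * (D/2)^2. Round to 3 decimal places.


Compute pipe cross-sectional area:
  A = pi * (D/2)^2 = pi * (0.31/2)^2 = 0.0755 m^2
Calculate velocity:
  v = Q / A = 3.27 / 0.0755
  v = 43.325 m/s

43.325


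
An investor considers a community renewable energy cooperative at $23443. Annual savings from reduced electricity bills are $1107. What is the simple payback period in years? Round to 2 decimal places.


Simple payback period = initial cost / annual savings
Payback = 23443 / 1107
Payback = 21.18 years

21.18


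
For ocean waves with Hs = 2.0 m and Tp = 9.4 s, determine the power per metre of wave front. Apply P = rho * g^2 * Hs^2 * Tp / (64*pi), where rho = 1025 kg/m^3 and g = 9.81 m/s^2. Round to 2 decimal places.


Apply wave power formula:
  g^2 = 9.81^2 = 96.2361
  Hs^2 = 2.0^2 = 4.0
  Numerator = rho * g^2 * Hs^2 * Tp = 1025 * 96.2361 * 4.0 * 9.4 = 3708939.29
  Denominator = 64 * pi = 201.0619
  P = 3708939.29 / 201.0619 = 18446.75 W/m

18446.75


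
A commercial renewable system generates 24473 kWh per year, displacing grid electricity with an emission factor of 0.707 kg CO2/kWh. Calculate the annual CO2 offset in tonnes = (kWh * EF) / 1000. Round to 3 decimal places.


CO2 offset in kg = generation * emission_factor
CO2 offset = 24473 * 0.707 = 17302.41 kg
Convert to tonnes:
  CO2 offset = 17302.41 / 1000 = 17.302 tonnes

17.302


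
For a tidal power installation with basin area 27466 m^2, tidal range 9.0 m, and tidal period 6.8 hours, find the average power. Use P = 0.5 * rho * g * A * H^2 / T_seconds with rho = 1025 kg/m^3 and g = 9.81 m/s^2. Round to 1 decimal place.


Convert period to seconds: T = 6.8 * 3600 = 24480.0 s
H^2 = 9.0^2 = 81.0
P = 0.5 * rho * g * A * H^2 / T
P = 0.5 * 1025 * 9.81 * 27466 * 81.0 / 24480.0
P = 456911.3 W

456911.3


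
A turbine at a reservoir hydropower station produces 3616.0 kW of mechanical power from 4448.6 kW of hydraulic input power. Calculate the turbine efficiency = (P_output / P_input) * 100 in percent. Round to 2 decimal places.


Turbine efficiency = (output power / input power) * 100
eta = (3616.0 / 4448.6) * 100
eta = 81.28%

81.28


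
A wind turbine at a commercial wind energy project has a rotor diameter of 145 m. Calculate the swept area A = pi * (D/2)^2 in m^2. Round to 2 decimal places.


Compute the rotor radius:
  r = D / 2 = 145 / 2 = 72.5 m
Calculate swept area:
  A = pi * r^2 = pi * 72.5^2
  A = 16513.00 m^2

16513.00


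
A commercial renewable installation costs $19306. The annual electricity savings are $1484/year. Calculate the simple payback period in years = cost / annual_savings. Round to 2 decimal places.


Simple payback period = initial cost / annual savings
Payback = 19306 / 1484
Payback = 13.01 years

13.01


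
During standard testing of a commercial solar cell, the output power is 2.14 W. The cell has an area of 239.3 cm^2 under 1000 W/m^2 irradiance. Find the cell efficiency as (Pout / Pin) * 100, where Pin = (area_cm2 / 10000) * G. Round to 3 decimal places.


First compute the input power:
  Pin = area_cm2 / 10000 * G = 239.3 / 10000 * 1000 = 23.93 W
Then compute efficiency:
  Efficiency = (Pout / Pin) * 100 = (2.14 / 23.93) * 100
  Efficiency = 8.943%

8.943


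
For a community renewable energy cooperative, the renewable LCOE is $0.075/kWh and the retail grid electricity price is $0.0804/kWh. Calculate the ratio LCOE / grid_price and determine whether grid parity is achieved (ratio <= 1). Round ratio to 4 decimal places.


Compare LCOE to grid price:
  LCOE = $0.075/kWh, Grid price = $0.0804/kWh
  Ratio = LCOE / grid_price = 0.075 / 0.0804 = 0.9328
  Grid parity achieved (ratio <= 1)? yes

0.9328


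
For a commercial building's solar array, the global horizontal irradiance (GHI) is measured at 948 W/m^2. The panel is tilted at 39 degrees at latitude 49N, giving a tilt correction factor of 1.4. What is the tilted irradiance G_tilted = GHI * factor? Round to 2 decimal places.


Identify the given values:
  GHI = 948 W/m^2, tilt correction factor = 1.4
Apply the formula G_tilted = GHI * factor:
  G_tilted = 948 * 1.4
  G_tilted = 1327.20 W/m^2

1327.20


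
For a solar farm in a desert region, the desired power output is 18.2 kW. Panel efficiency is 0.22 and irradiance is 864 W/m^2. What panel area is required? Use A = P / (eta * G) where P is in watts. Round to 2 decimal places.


Convert target power to watts: P = 18.2 * 1000 = 18200.0 W
Compute denominator: eta * G = 0.22 * 864 = 190.08
Required area A = P / (eta * G) = 18200.0 / 190.08
A = 95.75 m^2

95.75


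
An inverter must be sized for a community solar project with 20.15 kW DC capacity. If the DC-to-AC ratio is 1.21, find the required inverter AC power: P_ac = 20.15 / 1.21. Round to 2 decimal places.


The inverter AC capacity is determined by the DC/AC ratio.
Given: P_dc = 20.15 kW, DC/AC ratio = 1.21
P_ac = P_dc / ratio = 20.15 / 1.21
P_ac = 16.65 kW

16.65


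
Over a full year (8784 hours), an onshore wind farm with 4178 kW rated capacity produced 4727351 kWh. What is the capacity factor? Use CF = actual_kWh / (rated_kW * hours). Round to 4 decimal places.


Capacity factor = actual output / maximum possible output
Maximum possible = rated * hours = 4178 * 8784 = 36699552 kWh
CF = 4727351 / 36699552
CF = 0.1288

0.1288


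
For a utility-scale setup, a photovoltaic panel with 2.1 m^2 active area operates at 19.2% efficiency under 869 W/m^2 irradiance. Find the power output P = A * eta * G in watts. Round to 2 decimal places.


Use the solar power formula P = A * eta * G.
Given: A = 2.1 m^2, eta = 0.192, G = 869 W/m^2
P = 2.1 * 0.192 * 869
P = 350.38 W

350.38


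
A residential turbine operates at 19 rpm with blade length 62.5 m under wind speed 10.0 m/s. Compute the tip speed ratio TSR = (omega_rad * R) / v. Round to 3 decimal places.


Convert rotational speed to rad/s:
  omega = 19 * 2 * pi / 60 = 1.9897 rad/s
Compute tip speed:
  v_tip = omega * R = 1.9897 * 62.5 = 124.355 m/s
Tip speed ratio:
  TSR = v_tip / v_wind = 124.355 / 10.0 = 12.435

12.435


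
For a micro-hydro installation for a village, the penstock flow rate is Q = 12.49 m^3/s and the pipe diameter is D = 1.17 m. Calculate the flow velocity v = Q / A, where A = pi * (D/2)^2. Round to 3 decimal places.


Compute pipe cross-sectional area:
  A = pi * (D/2)^2 = pi * (1.17/2)^2 = 1.0751 m^2
Calculate velocity:
  v = Q / A = 12.49 / 1.0751
  v = 11.617 m/s

11.617


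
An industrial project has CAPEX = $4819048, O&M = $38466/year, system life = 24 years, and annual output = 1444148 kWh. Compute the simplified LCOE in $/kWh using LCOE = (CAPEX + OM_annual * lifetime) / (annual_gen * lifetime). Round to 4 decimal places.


Total cost = CAPEX + OM * lifetime = 4819048 + 38466 * 24 = 4819048 + 923184 = 5742232
Total generation = annual * lifetime = 1444148 * 24 = 34659552 kWh
LCOE = 5742232 / 34659552
LCOE = 0.1657 $/kWh

0.1657


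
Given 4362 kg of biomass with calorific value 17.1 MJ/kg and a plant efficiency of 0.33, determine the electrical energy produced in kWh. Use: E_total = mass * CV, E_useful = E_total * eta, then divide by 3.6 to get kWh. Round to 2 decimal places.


Total energy = mass * CV = 4362 * 17.1 = 74590.2 MJ
Useful energy = total * eta = 74590.2 * 0.33 = 24614.77 MJ
Convert to kWh: 24614.77 / 3.6
Useful energy = 6837.44 kWh

6837.44


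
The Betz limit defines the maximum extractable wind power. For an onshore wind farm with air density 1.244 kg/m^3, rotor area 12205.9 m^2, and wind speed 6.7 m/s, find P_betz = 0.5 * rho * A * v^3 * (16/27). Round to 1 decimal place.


The Betz coefficient Cp_max = 16/27 = 0.5926
v^3 = 6.7^3 = 300.763
P_betz = 0.5 * rho * A * v^3 * Cp_max
P_betz = 0.5 * 1.244 * 12205.9 * 300.763 * 0.5926
P_betz = 1353134.0 W

1353134.0


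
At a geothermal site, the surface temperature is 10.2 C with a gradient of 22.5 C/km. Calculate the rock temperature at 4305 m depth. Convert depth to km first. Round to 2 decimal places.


Convert depth to km: 4305 / 1000 = 4.305 km
Temperature increase = gradient * depth_km = 22.5 * 4.305 = 96.86 C
Temperature at depth = T_surface + delta_T = 10.2 + 96.86
T = 107.06 C

107.06


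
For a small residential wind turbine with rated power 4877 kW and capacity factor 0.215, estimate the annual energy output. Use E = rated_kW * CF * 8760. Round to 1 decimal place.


Annual energy = rated_kW * capacity_factor * hours_per_year
Given: P_rated = 4877 kW, CF = 0.215, hours = 8760
E = 4877 * 0.215 * 8760
E = 9185341.8 kWh

9185341.8


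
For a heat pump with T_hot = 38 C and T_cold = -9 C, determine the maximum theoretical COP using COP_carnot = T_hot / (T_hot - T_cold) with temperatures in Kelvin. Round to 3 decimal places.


Convert to Kelvin:
  T_hot = 38 + 273.15 = 311.15 K
  T_cold = -9 + 273.15 = 264.15 K
Apply Carnot COP formula:
  COP = T_hot_K / (T_hot_K - T_cold_K) = 311.15 / 47.0
  COP = 6.620

6.620


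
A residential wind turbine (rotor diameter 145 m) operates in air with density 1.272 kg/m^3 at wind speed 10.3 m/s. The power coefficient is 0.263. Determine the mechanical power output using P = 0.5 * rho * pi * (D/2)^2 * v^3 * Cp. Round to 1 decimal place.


Step 1 -- Compute swept area:
  A = pi * (D/2)^2 = pi * (145/2)^2 = 16513.0 m^2
Step 2 -- Apply wind power equation:
  P = 0.5 * rho * A * v^3 * Cp
  v^3 = 10.3^3 = 1092.727
  P = 0.5 * 1.272 * 16513.0 * 1092.727 * 0.263
  P = 3018216.7 W

3018216.7


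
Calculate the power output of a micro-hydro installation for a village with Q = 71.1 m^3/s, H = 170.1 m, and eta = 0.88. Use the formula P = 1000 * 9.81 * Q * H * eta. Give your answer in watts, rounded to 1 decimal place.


Apply the hydropower formula P = rho * g * Q * H * eta
rho * g = 1000 * 9.81 = 9810.0
P = 9810.0 * 71.1 * 170.1 * 0.88
P = 104406032.8 W

104406032.8


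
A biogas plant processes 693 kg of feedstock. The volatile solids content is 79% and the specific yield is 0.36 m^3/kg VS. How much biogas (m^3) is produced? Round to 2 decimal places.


Compute volatile solids:
  VS = mass * VS_fraction = 693 * 0.79 = 547.47 kg
Calculate biogas volume:
  Biogas = VS * specific_yield = 547.47 * 0.36
  Biogas = 197.09 m^3

197.09


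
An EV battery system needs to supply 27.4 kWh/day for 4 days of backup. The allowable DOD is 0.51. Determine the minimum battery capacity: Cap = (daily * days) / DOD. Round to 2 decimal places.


Total energy needed = daily * days = 27.4 * 4 = 109.6 kWh
Account for depth of discharge:
  Cap = total_energy / DOD = 109.6 / 0.51
  Cap = 214.90 kWh

214.90


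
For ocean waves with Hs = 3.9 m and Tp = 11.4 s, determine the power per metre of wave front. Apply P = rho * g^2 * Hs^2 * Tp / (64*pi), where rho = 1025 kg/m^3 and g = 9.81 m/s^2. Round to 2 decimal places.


Apply wave power formula:
  g^2 = 9.81^2 = 96.2361
  Hs^2 = 3.9^2 = 15.21
  Numerator = rho * g^2 * Hs^2 * Tp = 1025 * 96.2361 * 15.21 * 11.4 = 17103931.38
  Denominator = 64 * pi = 201.0619
  P = 17103931.38 / 201.0619 = 85067.98 W/m

85067.98


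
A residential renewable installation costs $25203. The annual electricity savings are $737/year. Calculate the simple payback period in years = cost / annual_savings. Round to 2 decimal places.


Simple payback period = initial cost / annual savings
Payback = 25203 / 737
Payback = 34.20 years

34.20


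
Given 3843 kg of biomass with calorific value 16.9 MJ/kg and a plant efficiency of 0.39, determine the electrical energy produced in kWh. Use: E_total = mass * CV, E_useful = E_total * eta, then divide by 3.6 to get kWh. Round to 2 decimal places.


Total energy = mass * CV = 3843 * 16.9 = 64946.7 MJ
Useful energy = total * eta = 64946.7 * 0.39 = 25329.21 MJ
Convert to kWh: 25329.21 / 3.6
Useful energy = 7035.89 kWh

7035.89


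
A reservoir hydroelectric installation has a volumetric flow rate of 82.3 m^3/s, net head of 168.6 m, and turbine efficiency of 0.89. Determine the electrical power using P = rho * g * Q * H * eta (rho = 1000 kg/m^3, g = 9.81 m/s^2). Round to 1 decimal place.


Apply the hydropower formula P = rho * g * Q * H * eta
rho * g = 1000 * 9.81 = 9810.0
P = 9810.0 * 82.3 * 168.6 * 0.89
P = 121148047.6 W

121148047.6


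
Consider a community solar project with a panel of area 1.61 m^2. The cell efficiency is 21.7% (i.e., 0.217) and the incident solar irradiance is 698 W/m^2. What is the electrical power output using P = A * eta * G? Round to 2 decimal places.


Use the solar power formula P = A * eta * G.
Given: A = 1.61 m^2, eta = 0.217, G = 698 W/m^2
P = 1.61 * 0.217 * 698
P = 243.86 W

243.86


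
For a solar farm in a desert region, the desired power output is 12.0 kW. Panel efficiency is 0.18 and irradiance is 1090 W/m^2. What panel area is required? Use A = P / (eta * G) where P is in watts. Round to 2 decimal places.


Convert target power to watts: P = 12.0 * 1000 = 12000.0 W
Compute denominator: eta * G = 0.18 * 1090 = 196.2
Required area A = P / (eta * G) = 12000.0 / 196.2
A = 61.16 m^2

61.16


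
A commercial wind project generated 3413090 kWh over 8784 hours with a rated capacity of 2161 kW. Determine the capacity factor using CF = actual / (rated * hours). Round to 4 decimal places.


Capacity factor = actual output / maximum possible output
Maximum possible = rated * hours = 2161 * 8784 = 18982224 kWh
CF = 3413090 / 18982224
CF = 0.1798

0.1798


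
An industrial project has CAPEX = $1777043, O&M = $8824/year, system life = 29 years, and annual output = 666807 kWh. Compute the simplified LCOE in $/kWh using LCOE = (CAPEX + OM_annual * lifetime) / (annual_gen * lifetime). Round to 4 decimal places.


Total cost = CAPEX + OM * lifetime = 1777043 + 8824 * 29 = 1777043 + 255896 = 2032939
Total generation = annual * lifetime = 666807 * 29 = 19337403 kWh
LCOE = 2032939 / 19337403
LCOE = 0.1051 $/kWh

0.1051


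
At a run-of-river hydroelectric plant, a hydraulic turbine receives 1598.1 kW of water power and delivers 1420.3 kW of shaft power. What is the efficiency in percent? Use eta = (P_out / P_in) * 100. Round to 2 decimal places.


Turbine efficiency = (output power / input power) * 100
eta = (1420.3 / 1598.1) * 100
eta = 88.87%

88.87


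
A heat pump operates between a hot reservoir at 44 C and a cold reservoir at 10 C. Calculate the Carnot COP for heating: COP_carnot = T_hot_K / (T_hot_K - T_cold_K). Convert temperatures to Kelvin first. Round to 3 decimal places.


Convert to Kelvin:
  T_hot = 44 + 273.15 = 317.15 K
  T_cold = 10 + 273.15 = 283.15 K
Apply Carnot COP formula:
  COP = T_hot_K / (T_hot_K - T_cold_K) = 317.15 / 34.0
  COP = 9.328

9.328


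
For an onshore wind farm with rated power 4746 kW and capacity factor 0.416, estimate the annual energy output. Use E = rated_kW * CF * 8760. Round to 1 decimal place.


Annual energy = rated_kW * capacity_factor * hours_per_year
Given: P_rated = 4746 kW, CF = 0.416, hours = 8760
E = 4746 * 0.416 * 8760
E = 17295183.4 kWh

17295183.4


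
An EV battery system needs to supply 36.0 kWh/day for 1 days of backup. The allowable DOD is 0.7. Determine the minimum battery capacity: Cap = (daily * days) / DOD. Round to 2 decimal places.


Total energy needed = daily * days = 36.0 * 1 = 36.0 kWh
Account for depth of discharge:
  Cap = total_energy / DOD = 36.0 / 0.7
  Cap = 51.43 kWh

51.43


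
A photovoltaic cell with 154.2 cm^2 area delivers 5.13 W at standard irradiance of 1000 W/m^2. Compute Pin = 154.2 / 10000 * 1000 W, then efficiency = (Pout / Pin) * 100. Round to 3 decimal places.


First compute the input power:
  Pin = area_cm2 / 10000 * G = 154.2 / 10000 * 1000 = 15.42 W
Then compute efficiency:
  Efficiency = (Pout / Pin) * 100 = (5.13 / 15.42) * 100
  Efficiency = 33.268%

33.268


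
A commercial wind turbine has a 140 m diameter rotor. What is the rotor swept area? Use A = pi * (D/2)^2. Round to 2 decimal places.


Compute the rotor radius:
  r = D / 2 = 140 / 2 = 70.0 m
Calculate swept area:
  A = pi * r^2 = pi * 70.0^2
  A = 15393.80 m^2

15393.80


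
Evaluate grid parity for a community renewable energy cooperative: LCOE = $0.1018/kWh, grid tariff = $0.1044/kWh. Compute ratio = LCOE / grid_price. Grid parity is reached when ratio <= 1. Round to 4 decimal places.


Compare LCOE to grid price:
  LCOE = $0.1018/kWh, Grid price = $0.1044/kWh
  Ratio = LCOE / grid_price = 0.1018 / 0.1044 = 0.9751
  Grid parity achieved (ratio <= 1)? yes

0.9751


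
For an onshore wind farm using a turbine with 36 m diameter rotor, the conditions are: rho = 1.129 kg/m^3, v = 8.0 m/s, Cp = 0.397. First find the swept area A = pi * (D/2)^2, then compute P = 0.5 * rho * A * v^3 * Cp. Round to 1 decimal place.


Step 1 -- Compute swept area:
  A = pi * (D/2)^2 = pi * (36/2)^2 = 1017.88 m^2
Step 2 -- Apply wind power equation:
  P = 0.5 * rho * A * v^3 * Cp
  v^3 = 8.0^3 = 512.0
  P = 0.5 * 1.129 * 1017.88 * 512.0 * 0.397
  P = 116793.7 W

116793.7


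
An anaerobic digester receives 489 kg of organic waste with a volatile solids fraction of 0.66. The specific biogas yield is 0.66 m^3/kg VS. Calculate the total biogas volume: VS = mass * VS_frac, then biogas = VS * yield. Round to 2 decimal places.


Compute volatile solids:
  VS = mass * VS_fraction = 489 * 0.66 = 322.74 kg
Calculate biogas volume:
  Biogas = VS * specific_yield = 322.74 * 0.66
  Biogas = 213.01 m^3

213.01


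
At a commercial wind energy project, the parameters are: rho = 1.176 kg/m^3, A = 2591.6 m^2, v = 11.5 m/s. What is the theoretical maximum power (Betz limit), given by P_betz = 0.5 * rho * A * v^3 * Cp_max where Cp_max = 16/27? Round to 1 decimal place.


The Betz coefficient Cp_max = 16/27 = 0.5926
v^3 = 11.5^3 = 1520.875
P_betz = 0.5 * rho * A * v^3 * Cp_max
P_betz = 0.5 * 1.176 * 2591.6 * 1520.875 * 0.5926
P_betz = 1373393.7 W

1373393.7


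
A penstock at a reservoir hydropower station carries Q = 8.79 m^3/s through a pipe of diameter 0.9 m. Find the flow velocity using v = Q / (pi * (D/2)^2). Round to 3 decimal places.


Compute pipe cross-sectional area:
  A = pi * (D/2)^2 = pi * (0.9/2)^2 = 0.6362 m^2
Calculate velocity:
  v = Q / A = 8.79 / 0.6362
  v = 13.817 m/s

13.817


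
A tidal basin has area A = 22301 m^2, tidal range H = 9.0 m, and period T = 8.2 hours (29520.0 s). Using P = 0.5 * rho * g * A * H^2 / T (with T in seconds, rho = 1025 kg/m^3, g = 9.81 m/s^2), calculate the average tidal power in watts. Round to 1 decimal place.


Convert period to seconds: T = 8.2 * 3600 = 29520.0 s
H^2 = 9.0^2 = 81.0
P = 0.5 * rho * g * A * H^2 / T
P = 0.5 * 1025 * 9.81 * 22301 * 81.0 / 29520.0
P = 307649.3 W

307649.3


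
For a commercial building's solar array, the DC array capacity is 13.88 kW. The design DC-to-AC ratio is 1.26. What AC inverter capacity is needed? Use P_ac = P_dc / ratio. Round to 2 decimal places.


The inverter AC capacity is determined by the DC/AC ratio.
Given: P_dc = 13.88 kW, DC/AC ratio = 1.26
P_ac = P_dc / ratio = 13.88 / 1.26
P_ac = 11.02 kW

11.02


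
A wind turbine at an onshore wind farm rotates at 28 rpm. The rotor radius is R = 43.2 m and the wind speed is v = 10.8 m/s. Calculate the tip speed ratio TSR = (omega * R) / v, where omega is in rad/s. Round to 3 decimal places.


Convert rotational speed to rad/s:
  omega = 28 * 2 * pi / 60 = 2.9322 rad/s
Compute tip speed:
  v_tip = omega * R = 2.9322 * 43.2 = 126.669 m/s
Tip speed ratio:
  TSR = v_tip / v_wind = 126.669 / 10.8 = 11.729

11.729


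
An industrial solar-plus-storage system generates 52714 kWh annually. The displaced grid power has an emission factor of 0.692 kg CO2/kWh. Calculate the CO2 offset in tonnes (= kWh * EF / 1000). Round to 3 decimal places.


CO2 offset in kg = generation * emission_factor
CO2 offset = 52714 * 0.692 = 36478.09 kg
Convert to tonnes:
  CO2 offset = 36478.09 / 1000 = 36.478 tonnes

36.478


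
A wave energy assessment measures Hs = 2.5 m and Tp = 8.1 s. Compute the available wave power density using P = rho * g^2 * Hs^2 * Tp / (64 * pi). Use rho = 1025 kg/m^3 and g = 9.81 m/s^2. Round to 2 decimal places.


Apply wave power formula:
  g^2 = 9.81^2 = 96.2361
  Hs^2 = 2.5^2 = 6.25
  Numerator = rho * g^2 * Hs^2 * Tp = 1025 * 96.2361 * 6.25 * 8.1 = 4993751.38
  Denominator = 64 * pi = 201.0619
  P = 4993751.38 / 201.0619 = 24836.88 W/m

24836.88


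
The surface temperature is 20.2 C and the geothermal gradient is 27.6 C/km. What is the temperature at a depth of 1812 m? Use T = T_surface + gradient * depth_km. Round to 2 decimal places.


Convert depth to km: 1812 / 1000 = 1.812 km
Temperature increase = gradient * depth_km = 27.6 * 1.812 = 50.01 C
Temperature at depth = T_surface + delta_T = 20.2 + 50.01
T = 70.21 C

70.21


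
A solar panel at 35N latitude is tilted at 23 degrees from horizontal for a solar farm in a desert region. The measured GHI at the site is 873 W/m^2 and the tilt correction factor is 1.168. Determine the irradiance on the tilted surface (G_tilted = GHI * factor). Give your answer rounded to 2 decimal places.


Identify the given values:
  GHI = 873 W/m^2, tilt correction factor = 1.168
Apply the formula G_tilted = GHI * factor:
  G_tilted = 873 * 1.168
  G_tilted = 1019.66 W/m^2

1019.66


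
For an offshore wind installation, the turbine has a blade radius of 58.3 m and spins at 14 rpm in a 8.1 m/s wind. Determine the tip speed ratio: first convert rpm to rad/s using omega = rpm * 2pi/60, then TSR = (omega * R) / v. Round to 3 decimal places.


Convert rotational speed to rad/s:
  omega = 14 * 2 * pi / 60 = 1.4661 rad/s
Compute tip speed:
  v_tip = omega * R = 1.4661 * 58.3 = 85.472 m/s
Tip speed ratio:
  TSR = v_tip / v_wind = 85.472 / 8.1 = 10.552

10.552


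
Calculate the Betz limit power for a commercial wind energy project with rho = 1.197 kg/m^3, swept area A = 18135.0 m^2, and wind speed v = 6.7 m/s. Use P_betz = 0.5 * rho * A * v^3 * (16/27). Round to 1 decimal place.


The Betz coefficient Cp_max = 16/27 = 0.5926
v^3 = 6.7^3 = 300.763
P_betz = 0.5 * rho * A * v^3 * Cp_max
P_betz = 0.5 * 1.197 * 18135.0 * 300.763 * 0.5926
P_betz = 1934471.5 W

1934471.5


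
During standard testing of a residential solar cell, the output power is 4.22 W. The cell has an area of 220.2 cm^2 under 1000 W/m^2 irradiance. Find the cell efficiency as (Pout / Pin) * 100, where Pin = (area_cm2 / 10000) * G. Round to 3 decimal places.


First compute the input power:
  Pin = area_cm2 / 10000 * G = 220.2 / 10000 * 1000 = 22.02 W
Then compute efficiency:
  Efficiency = (Pout / Pin) * 100 = (4.22 / 22.02) * 100
  Efficiency = 19.164%

19.164


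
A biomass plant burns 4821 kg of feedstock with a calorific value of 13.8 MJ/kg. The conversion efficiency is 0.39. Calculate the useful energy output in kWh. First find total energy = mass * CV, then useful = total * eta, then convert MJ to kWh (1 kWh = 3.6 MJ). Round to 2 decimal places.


Total energy = mass * CV = 4821 * 13.8 = 66529.8 MJ
Useful energy = total * eta = 66529.8 * 0.39 = 25946.62 MJ
Convert to kWh: 25946.62 / 3.6
Useful energy = 7207.40 kWh

7207.40


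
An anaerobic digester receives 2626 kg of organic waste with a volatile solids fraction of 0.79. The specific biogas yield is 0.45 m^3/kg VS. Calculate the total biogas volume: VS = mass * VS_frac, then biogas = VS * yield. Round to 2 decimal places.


Compute volatile solids:
  VS = mass * VS_fraction = 2626 * 0.79 = 2074.54 kg
Calculate biogas volume:
  Biogas = VS * specific_yield = 2074.54 * 0.45
  Biogas = 933.54 m^3

933.54


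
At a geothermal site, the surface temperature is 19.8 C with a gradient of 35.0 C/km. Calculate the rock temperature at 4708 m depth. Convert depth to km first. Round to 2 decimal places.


Convert depth to km: 4708 / 1000 = 4.708 km
Temperature increase = gradient * depth_km = 35.0 * 4.708 = 164.78 C
Temperature at depth = T_surface + delta_T = 19.8 + 164.78
T = 184.58 C

184.58


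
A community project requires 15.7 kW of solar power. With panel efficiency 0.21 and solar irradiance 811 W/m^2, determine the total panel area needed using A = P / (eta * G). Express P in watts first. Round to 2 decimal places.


Convert target power to watts: P = 15.7 * 1000 = 15700.0 W
Compute denominator: eta * G = 0.21 * 811 = 170.31
Required area A = P / (eta * G) = 15700.0 / 170.31
A = 92.18 m^2

92.18


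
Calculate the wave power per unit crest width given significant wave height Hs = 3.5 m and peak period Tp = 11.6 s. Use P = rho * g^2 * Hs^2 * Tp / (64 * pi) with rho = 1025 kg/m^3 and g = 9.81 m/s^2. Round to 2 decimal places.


Apply wave power formula:
  g^2 = 9.81^2 = 96.2361
  Hs^2 = 3.5^2 = 12.25
  Numerator = rho * g^2 * Hs^2 * Tp = 1025 * 96.2361 * 12.25 * 11.6 = 14017028.56
  Denominator = 64 * pi = 201.0619
  P = 14017028.56 / 201.0619 = 69714.98 W/m

69714.98


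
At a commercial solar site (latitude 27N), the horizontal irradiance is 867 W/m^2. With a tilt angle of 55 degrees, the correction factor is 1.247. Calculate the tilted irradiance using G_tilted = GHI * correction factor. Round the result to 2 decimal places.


Identify the given values:
  GHI = 867 W/m^2, tilt correction factor = 1.247
Apply the formula G_tilted = GHI * factor:
  G_tilted = 867 * 1.247
  G_tilted = 1081.15 W/m^2

1081.15


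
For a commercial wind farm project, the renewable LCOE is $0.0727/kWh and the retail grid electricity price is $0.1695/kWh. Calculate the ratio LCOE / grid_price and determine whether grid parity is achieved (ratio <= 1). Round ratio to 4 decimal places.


Compare LCOE to grid price:
  LCOE = $0.0727/kWh, Grid price = $0.1695/kWh
  Ratio = LCOE / grid_price = 0.0727 / 0.1695 = 0.4289
  Grid parity achieved (ratio <= 1)? yes

0.4289


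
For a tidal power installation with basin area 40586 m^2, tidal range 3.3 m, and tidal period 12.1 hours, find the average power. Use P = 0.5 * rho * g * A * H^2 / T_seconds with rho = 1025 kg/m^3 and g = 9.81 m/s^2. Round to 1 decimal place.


Convert period to seconds: T = 12.1 * 3600 = 43560.0 s
H^2 = 3.3^2 = 10.89
P = 0.5 * rho * g * A * H^2 / T
P = 0.5 * 1025 * 9.81 * 40586 * 10.89 / 43560.0
P = 51012.8 W

51012.8


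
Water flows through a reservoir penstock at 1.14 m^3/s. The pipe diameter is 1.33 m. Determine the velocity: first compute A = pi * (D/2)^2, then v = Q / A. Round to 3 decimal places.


Compute pipe cross-sectional area:
  A = pi * (D/2)^2 = pi * (1.33/2)^2 = 1.3893 m^2
Calculate velocity:
  v = Q / A = 1.14 / 1.3893
  v = 0.821 m/s

0.821


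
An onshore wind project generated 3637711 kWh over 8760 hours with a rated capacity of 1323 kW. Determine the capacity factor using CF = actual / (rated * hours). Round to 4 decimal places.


Capacity factor = actual output / maximum possible output
Maximum possible = rated * hours = 1323 * 8760 = 11589480 kWh
CF = 3637711 / 11589480
CF = 0.3139

0.3139


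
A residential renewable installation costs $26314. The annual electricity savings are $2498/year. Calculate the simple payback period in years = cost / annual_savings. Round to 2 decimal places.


Simple payback period = initial cost / annual savings
Payback = 26314 / 2498
Payback = 10.53 years

10.53


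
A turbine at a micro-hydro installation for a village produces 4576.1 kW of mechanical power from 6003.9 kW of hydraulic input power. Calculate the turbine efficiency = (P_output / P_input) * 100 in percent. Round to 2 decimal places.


Turbine efficiency = (output power / input power) * 100
eta = (4576.1 / 6003.9) * 100
eta = 76.22%

76.22


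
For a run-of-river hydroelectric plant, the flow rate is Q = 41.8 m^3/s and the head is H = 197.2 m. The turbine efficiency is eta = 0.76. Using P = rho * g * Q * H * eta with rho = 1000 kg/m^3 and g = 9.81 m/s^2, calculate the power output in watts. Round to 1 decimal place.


Apply the hydropower formula P = rho * g * Q * H * eta
rho * g = 1000 * 9.81 = 9810.0
P = 9810.0 * 41.8 * 197.2 * 0.76
P = 61456212.6 W

61456212.6


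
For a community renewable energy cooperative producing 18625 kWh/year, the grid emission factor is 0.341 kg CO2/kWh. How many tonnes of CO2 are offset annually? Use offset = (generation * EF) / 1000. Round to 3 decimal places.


CO2 offset in kg = generation * emission_factor
CO2 offset = 18625 * 0.341 = 6351.13 kg
Convert to tonnes:
  CO2 offset = 6351.13 / 1000 = 6.351 tonnes

6.351


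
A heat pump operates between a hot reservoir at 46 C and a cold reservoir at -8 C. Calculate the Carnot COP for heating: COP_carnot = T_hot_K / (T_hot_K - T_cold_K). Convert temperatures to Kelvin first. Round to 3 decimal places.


Convert to Kelvin:
  T_hot = 46 + 273.15 = 319.15 K
  T_cold = -8 + 273.15 = 265.15 K
Apply Carnot COP formula:
  COP = T_hot_K / (T_hot_K - T_cold_K) = 319.15 / 54.0
  COP = 5.910

5.910


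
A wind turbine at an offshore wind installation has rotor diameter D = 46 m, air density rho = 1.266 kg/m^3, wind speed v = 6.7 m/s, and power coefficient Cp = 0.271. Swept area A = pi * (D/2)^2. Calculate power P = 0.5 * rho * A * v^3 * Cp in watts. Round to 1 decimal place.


Step 1 -- Compute swept area:
  A = pi * (D/2)^2 = pi * (46/2)^2 = 1661.9 m^2
Step 2 -- Apply wind power equation:
  P = 0.5 * rho * A * v^3 * Cp
  v^3 = 6.7^3 = 300.763
  P = 0.5 * 1.266 * 1661.9 * 300.763 * 0.271
  P = 85743.8 W

85743.8


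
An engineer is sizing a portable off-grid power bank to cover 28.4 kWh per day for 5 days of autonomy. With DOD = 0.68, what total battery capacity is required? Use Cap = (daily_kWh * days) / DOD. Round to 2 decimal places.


Total energy needed = daily * days = 28.4 * 5 = 142.0 kWh
Account for depth of discharge:
  Cap = total_energy / DOD = 142.0 / 0.68
  Cap = 208.82 kWh

208.82


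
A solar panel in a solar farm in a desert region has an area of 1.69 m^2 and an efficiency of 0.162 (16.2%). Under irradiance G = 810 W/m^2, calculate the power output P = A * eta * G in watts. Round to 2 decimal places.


Use the solar power formula P = A * eta * G.
Given: A = 1.69 m^2, eta = 0.162, G = 810 W/m^2
P = 1.69 * 0.162 * 810
P = 221.76 W

221.76


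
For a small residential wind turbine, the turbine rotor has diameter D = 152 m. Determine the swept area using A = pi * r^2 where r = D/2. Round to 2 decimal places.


Compute the rotor radius:
  r = D / 2 = 152 / 2 = 76.0 m
Calculate swept area:
  A = pi * r^2 = pi * 76.0^2
  A = 18145.84 m^2

18145.84


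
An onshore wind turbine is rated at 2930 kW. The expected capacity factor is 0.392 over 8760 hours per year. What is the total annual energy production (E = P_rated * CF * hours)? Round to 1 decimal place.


Annual energy = rated_kW * capacity_factor * hours_per_year
Given: P_rated = 2930 kW, CF = 0.392, hours = 8760
E = 2930 * 0.392 * 8760
E = 10061385.6 kWh

10061385.6


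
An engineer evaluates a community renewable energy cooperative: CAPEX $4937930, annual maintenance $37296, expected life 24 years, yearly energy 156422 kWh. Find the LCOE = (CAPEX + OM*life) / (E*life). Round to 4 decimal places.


Total cost = CAPEX + OM * lifetime = 4937930 + 37296 * 24 = 4937930 + 895104 = 5833034
Total generation = annual * lifetime = 156422 * 24 = 3754128 kWh
LCOE = 5833034 / 3754128
LCOE = 1.5538 $/kWh

1.5538


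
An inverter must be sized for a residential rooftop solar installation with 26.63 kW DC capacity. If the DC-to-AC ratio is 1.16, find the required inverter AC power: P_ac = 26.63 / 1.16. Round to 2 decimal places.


The inverter AC capacity is determined by the DC/AC ratio.
Given: P_dc = 26.63 kW, DC/AC ratio = 1.16
P_ac = P_dc / ratio = 26.63 / 1.16
P_ac = 22.96 kW

22.96


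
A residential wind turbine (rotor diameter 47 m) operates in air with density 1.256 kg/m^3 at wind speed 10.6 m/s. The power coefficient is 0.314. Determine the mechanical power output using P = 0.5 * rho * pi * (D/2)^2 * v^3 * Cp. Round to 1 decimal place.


Step 1 -- Compute swept area:
  A = pi * (D/2)^2 = pi * (47/2)^2 = 1734.94 m^2
Step 2 -- Apply wind power equation:
  P = 0.5 * rho * A * v^3 * Cp
  v^3 = 10.6^3 = 1191.016
  P = 0.5 * 1.256 * 1734.94 * 1191.016 * 0.314
  P = 407467.0 W

407467.0


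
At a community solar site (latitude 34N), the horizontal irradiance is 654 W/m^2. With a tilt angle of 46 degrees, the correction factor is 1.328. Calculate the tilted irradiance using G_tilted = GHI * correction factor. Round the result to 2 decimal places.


Identify the given values:
  GHI = 654 W/m^2, tilt correction factor = 1.328
Apply the formula G_tilted = GHI * factor:
  G_tilted = 654 * 1.328
  G_tilted = 868.51 W/m^2

868.51


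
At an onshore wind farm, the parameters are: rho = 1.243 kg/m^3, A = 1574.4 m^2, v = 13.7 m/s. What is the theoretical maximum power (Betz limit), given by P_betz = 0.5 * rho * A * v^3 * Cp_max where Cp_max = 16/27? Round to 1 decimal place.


The Betz coefficient Cp_max = 16/27 = 0.5926
v^3 = 13.7^3 = 2571.353
P_betz = 0.5 * rho * A * v^3 * Cp_max
P_betz = 0.5 * 1.243 * 1574.4 * 2571.353 * 0.5926
P_betz = 1490988.0 W

1490988.0


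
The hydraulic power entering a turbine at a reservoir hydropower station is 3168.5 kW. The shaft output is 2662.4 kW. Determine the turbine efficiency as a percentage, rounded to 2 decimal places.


Turbine efficiency = (output power / input power) * 100
eta = (2662.4 / 3168.5) * 100
eta = 84.03%

84.03


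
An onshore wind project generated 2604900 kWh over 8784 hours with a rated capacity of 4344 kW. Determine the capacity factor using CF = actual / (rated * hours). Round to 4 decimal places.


Capacity factor = actual output / maximum possible output
Maximum possible = rated * hours = 4344 * 8784 = 38157696 kWh
CF = 2604900 / 38157696
CF = 0.0683

0.0683


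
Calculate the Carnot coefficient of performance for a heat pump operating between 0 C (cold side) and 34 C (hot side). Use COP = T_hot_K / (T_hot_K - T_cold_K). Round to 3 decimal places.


Convert to Kelvin:
  T_hot = 34 + 273.15 = 307.15 K
  T_cold = 0 + 273.15 = 273.15 K
Apply Carnot COP formula:
  COP = T_hot_K / (T_hot_K - T_cold_K) = 307.15 / 34.0
  COP = 9.034

9.034


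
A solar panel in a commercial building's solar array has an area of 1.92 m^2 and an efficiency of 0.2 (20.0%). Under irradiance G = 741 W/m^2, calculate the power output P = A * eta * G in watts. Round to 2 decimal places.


Use the solar power formula P = A * eta * G.
Given: A = 1.92 m^2, eta = 0.2, G = 741 W/m^2
P = 1.92 * 0.2 * 741
P = 284.54 W

284.54


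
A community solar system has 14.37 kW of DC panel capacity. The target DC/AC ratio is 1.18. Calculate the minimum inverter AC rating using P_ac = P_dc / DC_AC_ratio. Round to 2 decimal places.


The inverter AC capacity is determined by the DC/AC ratio.
Given: P_dc = 14.37 kW, DC/AC ratio = 1.18
P_ac = P_dc / ratio = 14.37 / 1.18
P_ac = 12.18 kW

12.18


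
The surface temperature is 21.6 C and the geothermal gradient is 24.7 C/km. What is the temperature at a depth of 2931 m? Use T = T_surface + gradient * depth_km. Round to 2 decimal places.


Convert depth to km: 2931 / 1000 = 2.931 km
Temperature increase = gradient * depth_km = 24.7 * 2.931 = 72.4 C
Temperature at depth = T_surface + delta_T = 21.6 + 72.4
T = 94.00 C

94.00


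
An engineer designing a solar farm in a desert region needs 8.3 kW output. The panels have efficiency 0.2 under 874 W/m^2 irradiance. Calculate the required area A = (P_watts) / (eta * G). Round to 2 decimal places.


Convert target power to watts: P = 8.3 * 1000 = 8300.0 W
Compute denominator: eta * G = 0.2 * 874 = 174.8
Required area A = P / (eta * G) = 8300.0 / 174.8
A = 47.48 m^2

47.48


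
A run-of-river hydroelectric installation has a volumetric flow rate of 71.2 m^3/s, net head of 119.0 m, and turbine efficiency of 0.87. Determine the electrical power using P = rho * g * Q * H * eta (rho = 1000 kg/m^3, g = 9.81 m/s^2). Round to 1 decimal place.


Apply the hydropower formula P = rho * g * Q * H * eta
rho * g = 1000 * 9.81 = 9810.0
P = 9810.0 * 71.2 * 119.0 * 0.87
P = 72312806.2 W

72312806.2


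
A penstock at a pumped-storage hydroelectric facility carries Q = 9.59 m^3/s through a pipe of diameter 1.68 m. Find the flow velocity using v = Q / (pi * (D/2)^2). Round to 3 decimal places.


Compute pipe cross-sectional area:
  A = pi * (D/2)^2 = pi * (1.68/2)^2 = 2.2167 m^2
Calculate velocity:
  v = Q / A = 9.59 / 2.2167
  v = 4.326 m/s

4.326


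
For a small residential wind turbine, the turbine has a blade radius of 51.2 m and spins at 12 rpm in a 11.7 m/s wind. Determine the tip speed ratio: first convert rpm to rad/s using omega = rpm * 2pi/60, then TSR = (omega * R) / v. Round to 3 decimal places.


Convert rotational speed to rad/s:
  omega = 12 * 2 * pi / 60 = 1.2566 rad/s
Compute tip speed:
  v_tip = omega * R = 1.2566 * 51.2 = 64.34 m/s
Tip speed ratio:
  TSR = v_tip / v_wind = 64.34 / 11.7 = 5.499

5.499


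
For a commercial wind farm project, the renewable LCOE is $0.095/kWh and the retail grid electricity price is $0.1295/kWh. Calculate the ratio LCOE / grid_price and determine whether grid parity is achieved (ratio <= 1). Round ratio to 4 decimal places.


Compare LCOE to grid price:
  LCOE = $0.095/kWh, Grid price = $0.1295/kWh
  Ratio = LCOE / grid_price = 0.095 / 0.1295 = 0.7336
  Grid parity achieved (ratio <= 1)? yes

0.7336


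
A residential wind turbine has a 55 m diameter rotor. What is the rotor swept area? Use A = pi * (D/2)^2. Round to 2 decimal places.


Compute the rotor radius:
  r = D / 2 = 55 / 2 = 27.5 m
Calculate swept area:
  A = pi * r^2 = pi * 27.5^2
  A = 2375.83 m^2

2375.83


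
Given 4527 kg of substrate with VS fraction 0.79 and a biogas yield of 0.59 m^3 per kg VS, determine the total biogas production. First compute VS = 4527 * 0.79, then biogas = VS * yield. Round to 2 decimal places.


Compute volatile solids:
  VS = mass * VS_fraction = 4527 * 0.79 = 3576.33 kg
Calculate biogas volume:
  Biogas = VS * specific_yield = 3576.33 * 0.59
  Biogas = 2110.03 m^3

2110.03


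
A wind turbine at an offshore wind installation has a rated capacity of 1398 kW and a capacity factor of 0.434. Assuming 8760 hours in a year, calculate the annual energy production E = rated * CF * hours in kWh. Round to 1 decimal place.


Annual energy = rated_kW * capacity_factor * hours_per_year
Given: P_rated = 1398 kW, CF = 0.434, hours = 8760
E = 1398 * 0.434 * 8760
E = 5314972.3 kWh

5314972.3


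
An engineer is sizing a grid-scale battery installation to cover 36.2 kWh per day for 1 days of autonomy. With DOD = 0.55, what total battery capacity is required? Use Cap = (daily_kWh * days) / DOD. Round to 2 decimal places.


Total energy needed = daily * days = 36.2 * 1 = 36.2 kWh
Account for depth of discharge:
  Cap = total_energy / DOD = 36.2 / 0.55
  Cap = 65.82 kWh

65.82


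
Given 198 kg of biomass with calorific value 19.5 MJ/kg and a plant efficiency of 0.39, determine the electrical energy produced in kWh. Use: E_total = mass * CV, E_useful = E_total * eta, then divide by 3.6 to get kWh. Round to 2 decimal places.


Total energy = mass * CV = 198 * 19.5 = 3861.0 MJ
Useful energy = total * eta = 3861.0 * 0.39 = 1505.79 MJ
Convert to kWh: 1505.79 / 3.6
Useful energy = 418.28 kWh

418.28
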